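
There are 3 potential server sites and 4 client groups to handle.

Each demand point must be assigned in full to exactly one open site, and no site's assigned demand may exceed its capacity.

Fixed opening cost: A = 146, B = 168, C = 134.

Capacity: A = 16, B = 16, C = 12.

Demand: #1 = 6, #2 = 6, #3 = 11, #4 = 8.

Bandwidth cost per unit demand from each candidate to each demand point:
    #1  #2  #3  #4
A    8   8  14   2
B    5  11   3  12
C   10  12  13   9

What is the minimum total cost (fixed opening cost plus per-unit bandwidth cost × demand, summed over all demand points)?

Open {A, B, C}; cheapest assignment that respects the capacities:
  A (cap 16, load 14): #2, #4 — cost 6×8 + 8×2 = 64
  B (cap 16, load 11): #3 — cost 11×3 = 33
  C (cap 12, load 6): #1 — cost 6×10 = 60
  Shipping 157, fixed 448 → total 605.
  Any other capacity-feasible assignment to {A, B, C} ships for at least 157.
Total demand is 31; every other set of sites either has combined capacity below 31 or cannot fit the demands without splitting one across sites, so {A, B, C} is the only feasible choice of open sites. Minimum: 605.

605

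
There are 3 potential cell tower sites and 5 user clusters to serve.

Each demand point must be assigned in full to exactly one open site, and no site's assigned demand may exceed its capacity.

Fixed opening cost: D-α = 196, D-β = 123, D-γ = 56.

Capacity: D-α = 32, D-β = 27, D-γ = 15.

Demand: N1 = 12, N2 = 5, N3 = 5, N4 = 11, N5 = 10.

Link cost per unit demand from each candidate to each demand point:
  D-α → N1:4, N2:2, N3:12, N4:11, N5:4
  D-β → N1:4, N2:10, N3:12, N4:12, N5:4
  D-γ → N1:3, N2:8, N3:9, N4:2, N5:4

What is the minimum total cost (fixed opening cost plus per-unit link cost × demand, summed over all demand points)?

432

Open {D-α, D-γ}; cheapest assignment that respects the capacities:
  D-α (cap 32, load 32): N1, N2, N3, N5 — cost 12×4 + 5×2 + 5×12 + 10×4 = 158
  D-γ (cap 15, load 11): N4 — cost 11×2 = 22
  Shipping 180, fixed 252 → total 432.
  Any other capacity-feasible assignment to {D-α, D-γ} ships for at least 180.
Compare {D-α, D-β, D-γ}: its best feasible assignment gives total 555.
Compare {D-α, D-β}: its best feasible assignment gives total 598.
Every other set of open sites that can feasibly serve all demand totals ≥ 555 even under its best assignment. Minimum: 432.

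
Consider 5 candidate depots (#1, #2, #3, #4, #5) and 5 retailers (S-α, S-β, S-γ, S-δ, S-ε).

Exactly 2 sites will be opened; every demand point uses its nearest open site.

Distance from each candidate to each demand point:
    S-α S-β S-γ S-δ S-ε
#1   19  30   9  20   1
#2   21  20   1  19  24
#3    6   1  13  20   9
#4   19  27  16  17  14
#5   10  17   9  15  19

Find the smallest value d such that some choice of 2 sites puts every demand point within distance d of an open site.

Open {#3, #5}.
  Farthest demand point is S-δ at distance 15 (to #5); all others are ≤ 15.
With {#1, #5} the worst case is 17.
With {#3, #4} the worst case is 17.
No size-2 selection achieves below 15.

15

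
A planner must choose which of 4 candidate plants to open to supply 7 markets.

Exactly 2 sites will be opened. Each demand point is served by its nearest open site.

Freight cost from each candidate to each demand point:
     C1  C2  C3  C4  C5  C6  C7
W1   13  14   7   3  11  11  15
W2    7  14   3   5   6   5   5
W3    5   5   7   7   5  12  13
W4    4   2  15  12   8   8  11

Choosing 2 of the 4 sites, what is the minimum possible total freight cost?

Open {W2, W4}.
  C1→W4 4, C2→W4 2, C3→W2 3, C4→W2 5, C5→W2 6, C6→W2 5, C7→W2 5  ⇒ total 30.
Compare {W2, W3}: total 33.
Compare {W1, W2}: total 43.
No size-2 selection does better; minimum is 30.

30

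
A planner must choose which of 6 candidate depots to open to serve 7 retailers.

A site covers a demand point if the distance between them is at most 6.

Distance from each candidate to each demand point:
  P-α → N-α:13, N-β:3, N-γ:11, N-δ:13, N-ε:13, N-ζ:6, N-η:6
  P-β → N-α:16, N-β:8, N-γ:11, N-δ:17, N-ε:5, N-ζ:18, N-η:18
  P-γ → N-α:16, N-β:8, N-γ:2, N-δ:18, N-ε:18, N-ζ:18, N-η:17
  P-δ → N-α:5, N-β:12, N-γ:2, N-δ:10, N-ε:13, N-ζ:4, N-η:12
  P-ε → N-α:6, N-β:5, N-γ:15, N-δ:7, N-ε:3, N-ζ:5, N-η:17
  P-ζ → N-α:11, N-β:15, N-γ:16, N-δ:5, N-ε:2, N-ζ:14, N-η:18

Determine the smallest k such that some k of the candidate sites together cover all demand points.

Coverage sets (demand points within 6 of each site):
  P-α: {N-β, N-ζ, N-η}
  P-β: {N-ε}
  P-γ: {N-γ}
  P-δ: {N-α, N-γ, N-ζ}
  P-ε: {N-α, N-β, N-ε, N-ζ}
  P-ζ: {N-δ, N-ε}
No 2 sites suffice: every size-2 union leaves at least one demand point uncovered.
But {P-α, P-δ, P-ζ} covers everything, so the minimum is 3.

3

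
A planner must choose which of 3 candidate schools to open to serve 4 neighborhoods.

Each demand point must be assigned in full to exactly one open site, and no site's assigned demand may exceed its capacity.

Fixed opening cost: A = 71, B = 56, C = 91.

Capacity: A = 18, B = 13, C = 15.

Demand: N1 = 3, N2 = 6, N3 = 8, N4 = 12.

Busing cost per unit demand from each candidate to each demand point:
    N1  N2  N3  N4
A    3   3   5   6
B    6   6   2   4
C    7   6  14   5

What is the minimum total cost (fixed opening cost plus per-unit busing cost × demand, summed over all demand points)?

Open {A, B}; cheapest assignment that respects the capacities:
  A (cap 18, load 17): N1, N2, N3 — cost 3×3 + 6×3 + 8×5 = 67
  B (cap 13, load 12): N4 — cost 12×4 = 48
  Shipping 115, fixed 127 → total 242.
  Any other capacity-feasible assignment to {A, B} ships for at least 115.
Compare {A, C}: its best feasible assignment gives total 289.
Compare {A, B, C}: its best feasible assignment gives total 321.
Every other set of open sites that can feasibly serve all demand totals ≥ 289 even under its best assignment. Minimum: 242.

242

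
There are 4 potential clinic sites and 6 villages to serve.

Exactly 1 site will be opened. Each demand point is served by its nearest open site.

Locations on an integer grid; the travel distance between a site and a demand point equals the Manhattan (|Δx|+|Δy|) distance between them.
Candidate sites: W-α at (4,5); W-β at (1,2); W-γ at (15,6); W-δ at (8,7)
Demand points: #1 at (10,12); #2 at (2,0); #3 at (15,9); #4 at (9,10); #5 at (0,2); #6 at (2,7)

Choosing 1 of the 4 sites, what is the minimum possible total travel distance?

52

Open {W-δ}.
  #1→W-δ 7, #2→W-δ 13, #3→W-δ 9, #4→W-δ 4, #5→W-δ 13, #6→W-δ 6  ⇒ total 52.
Compare {W-α}: total 56.
Compare {W-β}: total 66.
No size-1 selection does better; minimum is 52.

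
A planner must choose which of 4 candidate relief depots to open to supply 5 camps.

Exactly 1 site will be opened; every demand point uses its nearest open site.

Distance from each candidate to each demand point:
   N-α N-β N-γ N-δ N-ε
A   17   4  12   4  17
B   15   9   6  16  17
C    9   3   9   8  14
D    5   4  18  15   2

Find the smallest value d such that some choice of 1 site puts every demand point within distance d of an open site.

Open {C}.
  Farthest demand point is N-ε at distance 14 (to C); all others are ≤ 14.
With {A} the worst case is 17.
With {B} the worst case is 17.
No size-1 selection achieves below 14.

14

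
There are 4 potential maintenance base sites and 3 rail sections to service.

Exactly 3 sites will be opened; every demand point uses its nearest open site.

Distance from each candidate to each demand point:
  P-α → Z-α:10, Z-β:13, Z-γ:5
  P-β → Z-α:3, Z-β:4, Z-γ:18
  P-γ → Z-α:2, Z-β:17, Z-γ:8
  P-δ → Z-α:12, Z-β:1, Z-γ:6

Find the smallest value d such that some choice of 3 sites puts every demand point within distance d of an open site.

Open {P-α, P-β, P-γ}.
  Farthest demand point is Z-γ at distance 5 (to P-α); all others are ≤ 5.
With {P-α, P-β, P-δ} the worst case is 5.
With {P-α, P-γ, P-δ} the worst case is 5.
No size-3 selection achieves below 5.

5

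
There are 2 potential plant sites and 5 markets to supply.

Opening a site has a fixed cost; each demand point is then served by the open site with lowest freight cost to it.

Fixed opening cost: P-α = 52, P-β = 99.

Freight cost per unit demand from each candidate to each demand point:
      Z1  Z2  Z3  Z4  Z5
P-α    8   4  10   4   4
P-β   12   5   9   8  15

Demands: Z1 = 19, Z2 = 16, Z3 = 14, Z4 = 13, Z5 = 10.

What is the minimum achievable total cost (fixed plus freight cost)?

Open {P-α}: assign each demand point to its cheapest open site.
  Z1→P-α 19×8=152, Z2→P-α 16×4=64, Z3→P-α 14×10=140, Z4→P-α 13×4=52, Z5→P-α 10×4=40
  freight cost 448, fixed 52 → total 500.
Compare {P-α, P-β}: freight cost 434 + fixed 151 = 585.
Compare {P-β}: freight cost 688 + fixed 99 = 787.

500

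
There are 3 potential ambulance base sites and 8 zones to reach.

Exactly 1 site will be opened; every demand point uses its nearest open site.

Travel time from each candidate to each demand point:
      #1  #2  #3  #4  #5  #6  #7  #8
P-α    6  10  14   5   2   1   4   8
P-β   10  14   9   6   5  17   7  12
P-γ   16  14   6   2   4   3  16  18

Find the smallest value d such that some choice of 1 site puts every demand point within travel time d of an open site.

14

Open {P-α}.
  Farthest demand point is #3 at travel time 14 (to P-α); all others are ≤ 14.
With {P-β} the worst case is 17.
With {P-γ} the worst case is 18.
No size-1 selection achieves below 14.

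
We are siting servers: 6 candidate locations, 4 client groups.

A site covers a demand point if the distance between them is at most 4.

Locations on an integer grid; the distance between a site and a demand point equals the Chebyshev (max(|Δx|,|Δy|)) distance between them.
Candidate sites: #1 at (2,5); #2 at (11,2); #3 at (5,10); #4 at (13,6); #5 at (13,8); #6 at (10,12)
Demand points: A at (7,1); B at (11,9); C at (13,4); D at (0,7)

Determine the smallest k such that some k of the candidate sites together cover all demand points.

Coverage sets (demand points within 4 of each site):
  #1: {D}
  #2: {A, C}
  #3: {}
  #4: {B, C}
  #5: {B, C}
  #6: {B}
No 2 sites suffice: every size-2 union leaves at least one demand point uncovered.
But {#1, #2, #4} covers everything, so the minimum is 3.

3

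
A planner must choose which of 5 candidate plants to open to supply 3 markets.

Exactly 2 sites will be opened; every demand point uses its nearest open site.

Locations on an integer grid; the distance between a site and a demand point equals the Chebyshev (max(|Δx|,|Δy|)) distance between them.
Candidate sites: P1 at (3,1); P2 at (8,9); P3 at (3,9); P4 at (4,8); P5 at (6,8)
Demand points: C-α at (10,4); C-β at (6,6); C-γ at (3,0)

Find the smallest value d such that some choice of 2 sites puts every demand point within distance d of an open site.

Open {P1, P5}.
  Farthest demand point is C-α at distance 4 (to P5); all others are ≤ 4.
With {P1, P2} the worst case is 5.
With {P1, P4} the worst case is 6.
No size-2 selection achieves below 4.

4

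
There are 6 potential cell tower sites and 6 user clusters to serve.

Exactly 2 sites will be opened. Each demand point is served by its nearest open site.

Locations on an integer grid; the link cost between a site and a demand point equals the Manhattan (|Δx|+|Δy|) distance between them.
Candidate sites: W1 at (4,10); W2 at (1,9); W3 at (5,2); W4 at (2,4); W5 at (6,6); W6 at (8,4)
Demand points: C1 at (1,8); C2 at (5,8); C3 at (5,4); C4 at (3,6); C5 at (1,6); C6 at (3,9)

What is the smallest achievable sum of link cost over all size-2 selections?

Open {W2, W5}.
  C1→W2 1, C2→W5 3, C3→W5 3, C4→W5 3, C5→W2 3, C6→W2 2  ⇒ total 15.
Compare {W2, W4}: total 17.
Compare {W2, W3}: total 18.
No size-2 selection does better; minimum is 15.

15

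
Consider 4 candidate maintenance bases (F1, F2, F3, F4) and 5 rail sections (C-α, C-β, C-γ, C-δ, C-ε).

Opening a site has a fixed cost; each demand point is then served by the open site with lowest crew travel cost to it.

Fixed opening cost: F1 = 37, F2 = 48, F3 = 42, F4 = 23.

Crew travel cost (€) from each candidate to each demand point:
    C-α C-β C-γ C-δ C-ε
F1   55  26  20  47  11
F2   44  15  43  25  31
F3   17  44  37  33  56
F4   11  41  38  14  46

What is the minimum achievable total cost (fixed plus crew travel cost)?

Open {F1, F4}: assign each demand point to its cheapest open site.
  C-α→F4 11, C-β→F1 26, C-γ→F1 20, C-δ→F4 14, C-ε→F1 11
  crew travel cost 82, fixed 60 → total 142.
Compare {F4}: crew travel cost 150 + fixed 23 = 173.
Compare {F1, F2, F4}: crew travel cost 71 + fixed 108 = 179.
Compare {F2, F4}: crew travel cost 109 + fixed 71 = 180.
All other subsets cost ≥ 173. Minimum total cost: 142.

142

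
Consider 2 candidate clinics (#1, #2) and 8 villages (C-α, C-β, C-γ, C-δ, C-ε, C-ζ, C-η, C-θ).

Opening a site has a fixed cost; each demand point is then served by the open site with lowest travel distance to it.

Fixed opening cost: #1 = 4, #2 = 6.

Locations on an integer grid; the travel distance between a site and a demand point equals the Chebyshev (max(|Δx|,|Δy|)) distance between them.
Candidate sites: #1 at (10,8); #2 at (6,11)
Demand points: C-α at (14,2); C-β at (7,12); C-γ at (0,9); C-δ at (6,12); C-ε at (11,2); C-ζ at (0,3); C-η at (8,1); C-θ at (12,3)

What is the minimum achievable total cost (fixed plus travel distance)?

Open {#1, #2}: assign each demand point to its cheapest open site.
  C-α→#1 6, C-β→#2 1, C-γ→#2 6, C-δ→#2 1, C-ε→#1 6, C-ζ→#2 8, C-η→#1 7, C-θ→#1 5
  travel distance 40, fixed 10 → total 50.
Compare {#1}: travel distance 52 + fixed 4 = 56.
Compare {#2}: travel distance 52 + fixed 6 = 58.

50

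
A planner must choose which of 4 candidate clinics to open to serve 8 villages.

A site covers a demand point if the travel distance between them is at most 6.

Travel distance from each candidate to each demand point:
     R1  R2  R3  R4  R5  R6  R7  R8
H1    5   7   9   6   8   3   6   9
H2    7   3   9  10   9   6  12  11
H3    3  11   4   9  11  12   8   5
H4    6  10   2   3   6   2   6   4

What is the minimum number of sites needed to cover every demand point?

Coverage sets (demand points within 6 of each site):
  H1: {R1, R4, R6, R7}
  H2: {R2, R6}
  H3: {R1, R3, R8}
  H4: {R1, R3, R4, R5, R6, R7, R8}
No single site covers all 8 demand points.
But {H2, H4} covers everything, so the minimum is 2.

2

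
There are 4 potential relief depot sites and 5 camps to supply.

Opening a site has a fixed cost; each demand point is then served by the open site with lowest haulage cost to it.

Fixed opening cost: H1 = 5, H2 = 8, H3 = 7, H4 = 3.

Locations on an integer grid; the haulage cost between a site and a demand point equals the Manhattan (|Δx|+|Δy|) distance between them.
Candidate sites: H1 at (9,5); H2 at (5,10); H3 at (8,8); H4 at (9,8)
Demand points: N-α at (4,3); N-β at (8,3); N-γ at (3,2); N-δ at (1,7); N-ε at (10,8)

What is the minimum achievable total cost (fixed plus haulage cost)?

37

Open {H1, H4}: assign each demand point to its cheapest open site.
  N-α→H1 7, N-β→H1 3, N-γ→H1 9, N-δ→H4 9, N-ε→H4 1
  haulage cost 29, fixed 8 → total 37.
Compare {H1}: haulage cost 33 + fixed 5 = 38.
Compare {H4}: haulage cost 38 + fixed 3 = 41.
Compare {H1, H3}: haulage cost 29 + fixed 12 = 41.
All other subsets cost ≥ 38. Minimum total cost: 37.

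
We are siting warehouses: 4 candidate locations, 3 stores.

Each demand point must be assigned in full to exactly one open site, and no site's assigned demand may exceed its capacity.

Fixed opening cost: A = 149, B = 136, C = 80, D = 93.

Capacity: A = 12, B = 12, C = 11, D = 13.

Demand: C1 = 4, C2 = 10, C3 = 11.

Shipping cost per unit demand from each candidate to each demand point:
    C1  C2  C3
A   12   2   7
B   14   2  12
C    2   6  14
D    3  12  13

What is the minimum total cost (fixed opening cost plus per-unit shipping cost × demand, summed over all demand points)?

470

Open {A, B, C}; cheapest assignment that respects the capacities:
  A (cap 12, load 11): C3 — cost 11×7 = 77
  B (cap 12, load 10): C2 — cost 10×2 = 20
  C (cap 11, load 4): C1 — cost 4×2 = 8
  Shipping 105, fixed 365 → total 470.
  Any other capacity-feasible assignment to {A, B, C} ships for at least 105.
Compare {A, C, D}: its best feasible assignment gives total 471.
Compare {B, C, D}: its best feasible assignment gives total 480.
Every other set of open sites that can feasibly serve all demand totals ≥ 471 even under its best assignment. Minimum: 470.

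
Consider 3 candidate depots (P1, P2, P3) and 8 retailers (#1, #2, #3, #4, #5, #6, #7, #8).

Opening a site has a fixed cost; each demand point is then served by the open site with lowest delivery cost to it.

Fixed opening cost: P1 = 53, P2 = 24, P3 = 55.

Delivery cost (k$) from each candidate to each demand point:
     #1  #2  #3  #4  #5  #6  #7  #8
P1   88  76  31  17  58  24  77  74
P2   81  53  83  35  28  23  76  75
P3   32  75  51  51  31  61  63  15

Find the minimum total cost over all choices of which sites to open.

Open {P2, P3}: assign each demand point to its cheapest open site.
  #1→P3 32, #2→P2 53, #3→P3 51, #4→P2 35, #5→P2 28, #6→P2 23, #7→P3 63, #8→P3 15
  delivery cost 300, fixed 79 → total 379.
Compare {P1, P2, P3}: delivery cost 262 + fixed 132 = 394.
Compare {P1, P3}: delivery cost 288 + fixed 108 = 396.
Compare {P3}: delivery cost 379 + fixed 55 = 434.
All other subsets cost ≥ 394. Minimum total cost: 379.

379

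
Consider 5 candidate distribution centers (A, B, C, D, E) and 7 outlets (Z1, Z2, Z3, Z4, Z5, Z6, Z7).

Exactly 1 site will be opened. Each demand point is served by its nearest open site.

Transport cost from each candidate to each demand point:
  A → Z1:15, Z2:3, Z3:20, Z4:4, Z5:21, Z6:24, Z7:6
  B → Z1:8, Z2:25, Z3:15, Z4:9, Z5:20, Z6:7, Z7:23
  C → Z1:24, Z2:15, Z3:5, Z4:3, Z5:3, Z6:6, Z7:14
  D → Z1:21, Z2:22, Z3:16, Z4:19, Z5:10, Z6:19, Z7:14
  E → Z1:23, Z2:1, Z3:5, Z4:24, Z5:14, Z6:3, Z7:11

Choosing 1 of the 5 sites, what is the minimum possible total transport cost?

70

Open {C}.
  Z1→C 24, Z2→C 15, Z3→C 5, Z4→C 3, Z5→C 3, Z6→C 6, Z7→C 14  ⇒ total 70.
Compare {E}: total 81.
Compare {A}: total 93.
No size-1 selection does better; minimum is 70.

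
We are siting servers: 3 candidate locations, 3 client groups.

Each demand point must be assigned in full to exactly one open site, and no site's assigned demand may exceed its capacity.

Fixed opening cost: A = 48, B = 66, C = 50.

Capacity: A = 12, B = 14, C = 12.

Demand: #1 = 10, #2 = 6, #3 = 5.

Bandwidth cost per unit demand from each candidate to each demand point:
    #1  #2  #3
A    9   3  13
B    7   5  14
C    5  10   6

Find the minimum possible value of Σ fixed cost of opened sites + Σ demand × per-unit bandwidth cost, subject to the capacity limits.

231

Open {A, C}; cheapest assignment that respects the capacities:
  A (cap 12, load 11): #2, #3 — cost 6×3 + 5×13 = 83
  C (cap 12, load 10): #1 — cost 10×5 = 50
  Shipping 133, fixed 98 → total 231.
  Any other capacity-feasible assignment to {A, C} ships for at least 133.
Compare {B, C}: its best feasible assignment gives total 266.
Compare {A, B}: its best feasible assignment gives total 267.
Every other set of open sites that can feasibly serve all demand totals ≥ 266 even under its best assignment. Minimum: 231.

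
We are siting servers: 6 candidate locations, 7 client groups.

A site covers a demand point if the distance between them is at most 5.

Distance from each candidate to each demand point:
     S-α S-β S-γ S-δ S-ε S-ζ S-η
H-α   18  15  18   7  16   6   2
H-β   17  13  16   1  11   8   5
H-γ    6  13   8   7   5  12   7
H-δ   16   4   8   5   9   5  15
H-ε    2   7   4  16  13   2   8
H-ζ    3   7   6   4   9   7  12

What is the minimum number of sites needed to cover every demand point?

Coverage sets (demand points within 5 of each site):
  H-α: {S-η}
  H-β: {S-δ, S-η}
  H-γ: {S-ε}
  H-δ: {S-β, S-δ, S-ζ}
  H-ε: {S-α, S-γ, S-ζ}
  H-ζ: {S-α, S-δ}
No 3 sites suffice: every size-3 union leaves at least one demand point uncovered.
But {H-α, H-γ, H-δ, H-ε} covers everything, so the minimum is 4.

4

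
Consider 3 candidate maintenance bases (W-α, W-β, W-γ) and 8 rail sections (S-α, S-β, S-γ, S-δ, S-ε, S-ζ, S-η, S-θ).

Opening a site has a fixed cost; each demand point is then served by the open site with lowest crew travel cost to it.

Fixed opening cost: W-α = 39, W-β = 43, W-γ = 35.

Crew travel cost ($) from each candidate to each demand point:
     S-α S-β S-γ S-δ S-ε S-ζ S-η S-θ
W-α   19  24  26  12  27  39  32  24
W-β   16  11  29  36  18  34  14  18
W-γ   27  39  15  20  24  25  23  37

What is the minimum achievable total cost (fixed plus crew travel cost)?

Open {W-β, W-γ}: assign each demand point to its cheapest open site.
  S-α→W-β 16, S-β→W-β 11, S-γ→W-γ 15, S-δ→W-γ 20, S-ε→W-β 18, S-ζ→W-γ 25, S-η→W-β 14, S-θ→W-β 18
  crew travel cost 137, fixed 78 → total 215.
Compare {W-β}: crew travel cost 176 + fixed 43 = 219.
Compare {W-α, W-β}: crew travel cost 149 + fixed 82 = 231.
Compare {W-α, W-γ}: crew travel cost 166 + fixed 74 = 240.
All other subsets cost ≥ 219. Minimum total cost: 215.

215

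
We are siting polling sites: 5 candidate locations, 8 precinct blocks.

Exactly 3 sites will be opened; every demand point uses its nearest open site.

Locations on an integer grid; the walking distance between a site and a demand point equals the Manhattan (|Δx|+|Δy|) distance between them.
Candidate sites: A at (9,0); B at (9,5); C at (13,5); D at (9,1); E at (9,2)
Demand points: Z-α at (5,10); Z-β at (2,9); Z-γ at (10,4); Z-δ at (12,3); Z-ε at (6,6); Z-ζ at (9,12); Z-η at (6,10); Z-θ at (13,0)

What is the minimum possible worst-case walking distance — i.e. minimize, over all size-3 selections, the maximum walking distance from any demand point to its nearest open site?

11

Open {A, B, C}.
  Farthest demand point is Z-β at walking distance 11 (to B); all others are ≤ 11.
With {A, B, D} the worst case is 11.
With {A, B, E} the worst case is 11.
No size-3 selection achieves below 11.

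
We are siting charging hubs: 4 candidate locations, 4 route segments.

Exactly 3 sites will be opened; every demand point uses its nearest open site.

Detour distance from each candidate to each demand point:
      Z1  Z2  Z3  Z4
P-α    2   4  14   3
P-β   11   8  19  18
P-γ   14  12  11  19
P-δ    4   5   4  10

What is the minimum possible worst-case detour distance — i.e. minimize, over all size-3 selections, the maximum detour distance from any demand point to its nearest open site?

Open {P-α, P-β, P-δ}.
  Farthest demand point is Z2 at detour distance 4 (to P-α); all others are ≤ 4.
With {P-α, P-γ, P-δ} the worst case is 4.
With {P-β, P-γ, P-δ} the worst case is 10.
No size-3 selection achieves below 4.

4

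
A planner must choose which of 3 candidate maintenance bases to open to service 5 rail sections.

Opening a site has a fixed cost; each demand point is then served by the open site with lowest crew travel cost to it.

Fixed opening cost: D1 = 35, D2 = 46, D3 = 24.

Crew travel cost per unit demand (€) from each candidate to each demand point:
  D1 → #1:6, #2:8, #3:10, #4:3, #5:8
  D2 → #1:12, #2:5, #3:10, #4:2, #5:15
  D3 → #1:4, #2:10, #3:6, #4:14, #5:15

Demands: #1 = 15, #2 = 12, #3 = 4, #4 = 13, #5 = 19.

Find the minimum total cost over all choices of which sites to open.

427

Open {D1, D2, D3}: assign each demand point to its cheapest open site.
  #1→D3 15×4=60, #2→D2 12×5=60, #3→D3 4×6=24, #4→D2 13×2=26, #5→D1 19×8=152
  crew travel cost 322, fixed 105 → total 427.
Compare {D1, D3}: crew travel cost 371 + fixed 59 = 430.
Compare {D1, D2}: crew travel cost 368 + fixed 81 = 449.
Compare {D1}: crew travel cost 417 + fixed 35 = 452.
All other subsets cost ≥ 430. Minimum total cost: 427.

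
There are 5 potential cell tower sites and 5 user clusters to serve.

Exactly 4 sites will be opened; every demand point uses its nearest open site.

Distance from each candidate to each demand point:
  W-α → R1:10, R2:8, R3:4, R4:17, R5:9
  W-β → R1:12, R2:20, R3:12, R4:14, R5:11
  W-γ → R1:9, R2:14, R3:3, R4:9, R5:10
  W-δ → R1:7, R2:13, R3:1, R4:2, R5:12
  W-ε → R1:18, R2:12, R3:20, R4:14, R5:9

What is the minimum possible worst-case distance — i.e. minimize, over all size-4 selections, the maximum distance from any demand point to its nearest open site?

Open {W-α, W-β, W-γ, W-δ}.
  Farthest demand point is R5 at distance 9 (to W-α); all others are ≤ 9.
With {W-α, W-β, W-γ, W-ε} the worst case is 9.
With {W-α, W-β, W-δ, W-ε} the worst case is 9.
No size-4 selection achieves below 9.

9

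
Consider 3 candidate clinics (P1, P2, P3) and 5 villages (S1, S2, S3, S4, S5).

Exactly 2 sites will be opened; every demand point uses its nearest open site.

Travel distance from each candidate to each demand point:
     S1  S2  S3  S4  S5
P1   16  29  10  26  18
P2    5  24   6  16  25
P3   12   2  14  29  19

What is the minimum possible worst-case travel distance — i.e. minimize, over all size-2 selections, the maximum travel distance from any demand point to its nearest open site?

19

Open {P2, P3}.
  Farthest demand point is S5 at travel distance 19 (to P3); all others are ≤ 19.
With {P1, P2} the worst case is 24.
With {P1, P3} the worst case is 26.
No size-2 selection achieves below 19.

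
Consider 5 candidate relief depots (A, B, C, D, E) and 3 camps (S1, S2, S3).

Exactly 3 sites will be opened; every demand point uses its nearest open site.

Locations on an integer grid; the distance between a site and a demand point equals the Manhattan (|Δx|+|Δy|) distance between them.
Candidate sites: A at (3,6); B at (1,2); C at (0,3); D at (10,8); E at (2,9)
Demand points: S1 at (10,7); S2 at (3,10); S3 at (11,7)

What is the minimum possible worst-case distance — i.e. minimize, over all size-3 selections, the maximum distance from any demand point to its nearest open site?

2

Open {A, D, E}.
  Farthest demand point is S2 at distance 2 (to E); all others are ≤ 2.
With {B, D, E} the worst case is 2.
With {C, D, E} the worst case is 2.
No size-3 selection achieves below 2.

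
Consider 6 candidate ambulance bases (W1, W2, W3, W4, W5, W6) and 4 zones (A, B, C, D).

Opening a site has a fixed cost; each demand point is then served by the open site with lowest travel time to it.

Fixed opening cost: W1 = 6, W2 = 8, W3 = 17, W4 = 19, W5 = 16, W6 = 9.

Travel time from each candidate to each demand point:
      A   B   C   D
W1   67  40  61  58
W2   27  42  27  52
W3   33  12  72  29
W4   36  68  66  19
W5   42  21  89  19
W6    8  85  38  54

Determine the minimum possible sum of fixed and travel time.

Open {W2, W5, W6}: assign each demand point to its cheapest open site.
  A→W6 8, B→W5 21, C→W2 27, D→W5 19
  travel time 75, fixed 33 → total 108.
Compare {W2, W3, W6}: travel time 76 + fixed 34 = 110.
Compare {W5, W6}: travel time 86 + fixed 25 = 111.
Compare {W3, W6}: travel time 87 + fixed 26 = 113.
All other subsets cost ≥ 110. Minimum total cost: 108.

108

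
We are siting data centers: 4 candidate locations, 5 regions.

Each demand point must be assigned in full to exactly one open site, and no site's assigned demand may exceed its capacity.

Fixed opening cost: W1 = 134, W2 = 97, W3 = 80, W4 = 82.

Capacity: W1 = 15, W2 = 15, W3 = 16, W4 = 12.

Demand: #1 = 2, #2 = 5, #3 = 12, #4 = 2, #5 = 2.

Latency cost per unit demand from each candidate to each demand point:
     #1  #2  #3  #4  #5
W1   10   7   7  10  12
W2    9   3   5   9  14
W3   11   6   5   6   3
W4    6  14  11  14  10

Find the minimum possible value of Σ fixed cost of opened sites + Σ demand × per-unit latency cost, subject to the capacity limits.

Open {W2, W3}; cheapest assignment that respects the capacities:
  W2 (cap 15, load 7): #1, #2 — cost 2×9 + 5×3 = 33
  W3 (cap 16, load 16): #3, #4, #5 — cost 12×5 + 2×6 + 2×3 = 78
  Shipping 111, fixed 177 → total 288.
  Any other capacity-feasible assignment to {W2, W3} ships for at least 111.
Compare {W3, W4}: its best feasible assignment gives total 322.
Compare {W1, W3}: its best feasible assignment gives total 347.
Every other set of open sites that can feasibly serve all demand totals ≥ 322 even under its best assignment. Minimum: 288.

288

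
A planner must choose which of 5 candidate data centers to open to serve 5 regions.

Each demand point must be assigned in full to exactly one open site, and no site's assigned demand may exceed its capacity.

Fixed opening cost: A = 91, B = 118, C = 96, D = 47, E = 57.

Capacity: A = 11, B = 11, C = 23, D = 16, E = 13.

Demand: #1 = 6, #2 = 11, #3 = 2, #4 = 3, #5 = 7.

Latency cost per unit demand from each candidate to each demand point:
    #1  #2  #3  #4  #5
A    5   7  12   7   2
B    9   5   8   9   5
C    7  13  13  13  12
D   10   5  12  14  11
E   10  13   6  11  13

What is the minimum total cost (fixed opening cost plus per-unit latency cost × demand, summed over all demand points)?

357

Open {A, D, E}; cheapest assignment that respects the capacities:
  A (cap 11, load 10): #4, #5 — cost 3×7 + 7×2 = 35
  D (cap 16, load 11): #2 — cost 11×5 = 55
  E (cap 13, load 8): #1, #3 — cost 6×10 + 2×6 = 72
  Shipping 162, fixed 195 → total 357.
  Any other capacity-feasible assignment to {A, D, E} ships for at least 162.
Compare {D, E}: its best feasible assignment gives total 376.
Compare {C, D}: its best feasible assignment gives total 387.
Every other set of open sites that can feasibly serve all demand totals ≥ 376 even under its best assignment. Minimum: 357.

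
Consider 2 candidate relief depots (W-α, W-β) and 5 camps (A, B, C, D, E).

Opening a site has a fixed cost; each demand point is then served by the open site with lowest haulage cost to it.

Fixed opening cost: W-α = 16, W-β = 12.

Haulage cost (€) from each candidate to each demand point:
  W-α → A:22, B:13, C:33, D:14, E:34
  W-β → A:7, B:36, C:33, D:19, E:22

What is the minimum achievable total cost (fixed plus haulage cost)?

Open {W-α, W-β}: assign each demand point to its cheapest open site.
  A→W-β 7, B→W-α 13, C→W-α 33, D→W-α 14, E→W-β 22
  haulage cost 89, fixed 28 → total 117.
Compare {W-β}: haulage cost 117 + fixed 12 = 129.
Compare {W-α}: haulage cost 116 + fixed 16 = 132.

117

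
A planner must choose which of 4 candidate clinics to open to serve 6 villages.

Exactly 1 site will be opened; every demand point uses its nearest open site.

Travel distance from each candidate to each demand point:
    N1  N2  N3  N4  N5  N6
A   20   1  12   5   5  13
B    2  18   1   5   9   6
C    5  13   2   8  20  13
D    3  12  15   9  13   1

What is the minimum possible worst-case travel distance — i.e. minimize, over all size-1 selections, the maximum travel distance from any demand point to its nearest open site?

15

Open {D}.
  Farthest demand point is N3 at travel distance 15 (to D); all others are ≤ 15.
With {B} the worst case is 18.
With {A} the worst case is 20.
No size-1 selection achieves below 15.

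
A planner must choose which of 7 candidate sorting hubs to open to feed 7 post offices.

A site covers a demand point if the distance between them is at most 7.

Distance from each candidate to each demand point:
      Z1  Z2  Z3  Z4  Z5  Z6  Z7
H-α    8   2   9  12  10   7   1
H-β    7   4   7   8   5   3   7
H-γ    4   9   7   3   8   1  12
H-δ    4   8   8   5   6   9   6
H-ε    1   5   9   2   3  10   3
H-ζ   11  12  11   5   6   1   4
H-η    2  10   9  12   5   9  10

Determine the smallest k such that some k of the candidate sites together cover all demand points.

2

Coverage sets (demand points within 7 of each site):
  H-α: {Z2, Z6, Z7}
  H-β: {Z1, Z2, Z3, Z5, Z6, Z7}
  H-γ: {Z1, Z3, Z4, Z6}
  H-δ: {Z1, Z4, Z5, Z7}
  H-ε: {Z1, Z2, Z4, Z5, Z7}
  H-ζ: {Z4, Z5, Z6, Z7}
  H-η: {Z1, Z5}
No single site covers all 7 demand points.
But {H-β, H-γ} covers everything, so the minimum is 2.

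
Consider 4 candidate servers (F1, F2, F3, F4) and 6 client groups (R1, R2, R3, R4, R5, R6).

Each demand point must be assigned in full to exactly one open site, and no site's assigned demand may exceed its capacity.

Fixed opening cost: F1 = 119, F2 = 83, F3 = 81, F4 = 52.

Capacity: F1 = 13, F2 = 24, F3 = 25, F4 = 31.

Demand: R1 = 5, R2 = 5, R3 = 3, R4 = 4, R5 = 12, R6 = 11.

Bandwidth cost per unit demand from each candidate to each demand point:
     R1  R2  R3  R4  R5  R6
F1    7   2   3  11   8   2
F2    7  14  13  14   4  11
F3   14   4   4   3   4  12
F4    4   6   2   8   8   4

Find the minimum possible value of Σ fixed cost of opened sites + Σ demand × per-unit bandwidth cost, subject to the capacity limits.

283

Open {F3, F4}; cheapest assignment that respects the capacities:
  F3 (cap 25, load 21): R2, R4, R5 — cost 5×4 + 4×3 + 12×4 = 80
  F4 (cap 31, load 19): R1, R3, R6 — cost 5×4 + 3×2 + 11×4 = 70
  Shipping 150, fixed 133 → total 283.
  Any other capacity-feasible assignment to {F3, F4} ships for at least 150.
Compare {F2, F4}: its best feasible assignment gives total 315.
Compare {F2, F3, F4}: its best feasible assignment gives total 366.
Every other set of open sites that can feasibly serve all demand totals ≥ 315 even under its best assignment. Minimum: 283.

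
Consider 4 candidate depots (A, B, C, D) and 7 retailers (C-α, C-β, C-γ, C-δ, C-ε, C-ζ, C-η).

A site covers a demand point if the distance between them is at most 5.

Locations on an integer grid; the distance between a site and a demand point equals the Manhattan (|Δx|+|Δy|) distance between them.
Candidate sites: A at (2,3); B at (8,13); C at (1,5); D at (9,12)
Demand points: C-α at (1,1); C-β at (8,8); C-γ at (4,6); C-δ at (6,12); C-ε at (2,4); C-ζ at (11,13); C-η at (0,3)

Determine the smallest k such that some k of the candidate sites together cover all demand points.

2

Coverage sets (demand points within 5 of each site):
  A: {C-α, C-γ, C-ε, C-η}
  B: {C-β, C-δ, C-ζ}
  C: {C-α, C-γ, C-ε, C-η}
  D: {C-β, C-δ, C-ζ}
No single site covers all 7 demand points.
But {A, B} covers everything, so the minimum is 2.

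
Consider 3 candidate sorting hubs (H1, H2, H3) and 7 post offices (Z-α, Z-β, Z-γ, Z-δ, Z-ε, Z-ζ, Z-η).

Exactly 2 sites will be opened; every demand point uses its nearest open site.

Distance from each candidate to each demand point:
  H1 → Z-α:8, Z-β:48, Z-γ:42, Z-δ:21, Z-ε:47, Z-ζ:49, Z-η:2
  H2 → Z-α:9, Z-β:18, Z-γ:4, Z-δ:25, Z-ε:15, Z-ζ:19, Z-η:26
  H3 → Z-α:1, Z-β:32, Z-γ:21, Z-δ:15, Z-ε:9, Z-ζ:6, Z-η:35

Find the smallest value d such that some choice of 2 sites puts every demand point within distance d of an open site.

21

Open {H1, H2}.
  Farthest demand point is Z-δ at distance 21 (to H1); all others are ≤ 21.
With {H2, H3} the worst case is 26.
With {H1, H3} the worst case is 32.
No size-2 selection achieves below 21.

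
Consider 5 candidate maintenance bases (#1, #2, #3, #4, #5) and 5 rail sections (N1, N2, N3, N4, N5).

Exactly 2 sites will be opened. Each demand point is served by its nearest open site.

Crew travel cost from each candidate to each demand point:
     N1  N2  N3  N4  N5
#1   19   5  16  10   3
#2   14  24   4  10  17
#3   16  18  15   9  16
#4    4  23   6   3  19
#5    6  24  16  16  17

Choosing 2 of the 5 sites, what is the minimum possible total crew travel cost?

Open {#1, #4}.
  N1→#4 4, N2→#1 5, N3→#4 6, N4→#4 3, N5→#1 3  ⇒ total 21.
Compare {#1, #2}: total 36.
Compare {#1, #5}: total 40.
No size-2 selection does better; minimum is 21.

21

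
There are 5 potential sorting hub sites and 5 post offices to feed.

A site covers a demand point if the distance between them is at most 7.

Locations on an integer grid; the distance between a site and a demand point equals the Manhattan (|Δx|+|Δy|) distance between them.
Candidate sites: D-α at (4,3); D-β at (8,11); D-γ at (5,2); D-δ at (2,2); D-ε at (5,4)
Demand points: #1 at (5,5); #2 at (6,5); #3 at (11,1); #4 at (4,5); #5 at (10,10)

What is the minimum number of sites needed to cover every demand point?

2

Coverage sets (demand points within 7 of each site):
  D-α: {#1, #2, #4}
  D-β: {#5}
  D-γ: {#1, #2, #3, #4}
  D-δ: {#1, #2, #4}
  D-ε: {#1, #2, #4}
No single site covers all 5 demand points.
But {D-β, D-γ} covers everything, so the minimum is 2.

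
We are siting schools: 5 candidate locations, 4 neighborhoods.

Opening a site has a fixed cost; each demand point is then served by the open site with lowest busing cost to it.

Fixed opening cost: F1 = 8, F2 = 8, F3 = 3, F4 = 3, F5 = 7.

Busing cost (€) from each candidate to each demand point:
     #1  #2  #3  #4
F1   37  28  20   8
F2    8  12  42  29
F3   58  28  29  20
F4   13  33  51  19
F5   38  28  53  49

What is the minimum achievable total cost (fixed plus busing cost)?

Open {F1, F2}: assign each demand point to its cheapest open site.
  #1→F2 8, #2→F2 12, #3→F1 20, #4→F1 8
  busing cost 48, fixed 16 → total 64.
Compare {F1, F2, F3}: busing cost 48 + fixed 19 = 67.
Compare {F1, F2, F4}: busing cost 48 + fixed 19 = 67.
Compare {F1, F2, F3, F4}: busing cost 48 + fixed 22 = 70.
All other subsets cost ≥ 67. Minimum total cost: 64.

64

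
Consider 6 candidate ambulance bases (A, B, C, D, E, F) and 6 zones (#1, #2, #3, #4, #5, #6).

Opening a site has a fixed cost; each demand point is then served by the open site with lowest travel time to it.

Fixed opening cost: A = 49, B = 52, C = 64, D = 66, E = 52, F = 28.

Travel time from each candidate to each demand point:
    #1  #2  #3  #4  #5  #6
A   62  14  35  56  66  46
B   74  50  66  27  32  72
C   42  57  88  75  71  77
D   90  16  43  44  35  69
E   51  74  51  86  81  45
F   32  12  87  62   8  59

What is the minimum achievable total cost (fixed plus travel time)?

266

Open {A, F}: assign each demand point to its cheapest open site.
  #1→F 32, #2→F 12, #3→A 35, #4→A 56, #5→F 8, #6→A 46
  travel time 189, fixed 77 → total 266.
Compare {B, F}: travel time 204 + fixed 80 = 284.
Compare {F}: travel time 260 + fixed 28 = 288.
Compare {A, B, F}: travel time 160 + fixed 129 = 289.
All other subsets cost ≥ 284. Minimum total cost: 266.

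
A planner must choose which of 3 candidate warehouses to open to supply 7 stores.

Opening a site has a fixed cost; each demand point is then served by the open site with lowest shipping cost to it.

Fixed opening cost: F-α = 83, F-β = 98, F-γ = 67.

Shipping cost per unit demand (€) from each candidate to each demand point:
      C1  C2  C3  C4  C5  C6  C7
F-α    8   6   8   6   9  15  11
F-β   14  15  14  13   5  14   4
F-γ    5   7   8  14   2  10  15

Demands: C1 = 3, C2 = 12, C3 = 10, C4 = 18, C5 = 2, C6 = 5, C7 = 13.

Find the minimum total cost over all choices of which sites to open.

597

Open {F-α, F-β}: assign each demand point to its cheapest open site.
  C1→F-α 3×8=24, C2→F-α 12×6=72, C3→F-α 10×8=80, C4→F-α 18×6=108, C5→F-β 2×5=10, C6→F-β 5×14=70, C7→F-β 13×4=52
  shipping cost 416, fixed 181 → total 597.
Compare {F-α}: shipping cost 520 + fixed 83 = 603.
Compare {F-α, F-γ}: shipping cost 472 + fixed 150 = 622.
Compare {F-α, F-β, F-γ}: shipping cost 381 + fixed 248 = 629.
All other subsets cost ≥ 603. Minimum total cost: 597.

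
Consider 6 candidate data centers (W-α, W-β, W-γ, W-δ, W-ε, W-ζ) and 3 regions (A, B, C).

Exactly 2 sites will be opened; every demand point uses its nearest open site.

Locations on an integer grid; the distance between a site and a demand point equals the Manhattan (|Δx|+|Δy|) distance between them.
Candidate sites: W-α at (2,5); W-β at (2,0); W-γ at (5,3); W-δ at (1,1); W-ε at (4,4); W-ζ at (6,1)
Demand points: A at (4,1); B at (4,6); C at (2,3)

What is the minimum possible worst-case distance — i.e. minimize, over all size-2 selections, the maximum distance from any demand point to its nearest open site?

Open {W-α, W-β}.
  Farthest demand point is A at distance 3 (to W-β); all others are ≤ 3.
With {W-α, W-γ} the worst case is 3.
With {W-α, W-δ} the worst case is 3.
No size-2 selection achieves below 3.

3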